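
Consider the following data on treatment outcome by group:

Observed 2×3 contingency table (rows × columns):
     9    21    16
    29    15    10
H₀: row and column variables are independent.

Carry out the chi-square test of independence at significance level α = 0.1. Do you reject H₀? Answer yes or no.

reject H₀: yes

Row totals [46, 54], col totals [38, 36, 26], n=100
χ² = (9−17.48)²/17.48 + (21−16.56)²/16.56 + (16−11.96)²/11.96 + (29−20.52)²/20.52 + (15−19.44)²/19.44 + (10−14.04)²/14.04 = 12.3500
df = 2
p-value (upper-tail) = 0.00208
At α=0.1: p < α → reject H₀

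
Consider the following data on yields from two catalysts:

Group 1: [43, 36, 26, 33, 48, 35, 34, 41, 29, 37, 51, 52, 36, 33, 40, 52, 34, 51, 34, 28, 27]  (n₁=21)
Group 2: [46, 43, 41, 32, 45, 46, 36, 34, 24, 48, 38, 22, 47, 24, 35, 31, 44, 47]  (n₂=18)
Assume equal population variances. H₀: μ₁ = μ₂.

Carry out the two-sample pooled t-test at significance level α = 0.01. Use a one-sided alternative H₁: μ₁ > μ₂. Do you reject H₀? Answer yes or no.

reject H₀: no

x̄₁=38.095, s₁=8.455, n₁=21
x̄₂=37.944, s₂=8.646, n₂=18
s_p² = [20·8.455² + 17·8.646²]/37 = 72.9934
SE = √(s_p²·(1/21+1/18)) = 2.7443
t = (38.095−37.944)/2.7443 = 0.0549
df = 37
p-value (one-sided, H₁ greater) = 0.47824
At α=0.01: p ≥ α → fail to reject H₀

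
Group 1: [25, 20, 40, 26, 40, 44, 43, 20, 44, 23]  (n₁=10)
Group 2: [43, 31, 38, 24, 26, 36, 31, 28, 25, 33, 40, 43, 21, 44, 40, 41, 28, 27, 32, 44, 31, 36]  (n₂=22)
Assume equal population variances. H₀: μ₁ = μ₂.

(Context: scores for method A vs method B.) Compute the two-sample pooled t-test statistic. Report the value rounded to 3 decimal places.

x̄₁=32.500, s₁=10.480, n₁=10
x̄₂=33.727, s₂=7.146, n₂=22
s_p² = [9·10.480² + 21·7.146²]/30 = 68.6955
SE = √(s_p²·(1/10+1/22)) = 3.1610
t = (32.500−33.727)/3.1610 = -0.3883
df = 30

test statistic = -0.388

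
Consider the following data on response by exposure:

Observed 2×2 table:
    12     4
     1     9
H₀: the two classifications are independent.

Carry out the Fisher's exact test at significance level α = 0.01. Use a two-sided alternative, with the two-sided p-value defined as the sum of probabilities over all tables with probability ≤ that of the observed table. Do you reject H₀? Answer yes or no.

reject H₀: yes

Margins: r₁=16, r₂=10, c₁=13, c₂=13, n=26
p_obs = C(16,12)·C(10,1)/C(26,13); sum pmf over tables with pmf ≤ p_obs
p-value (two-sided) = 0.00361
At α=0.01: p < α → reject H₀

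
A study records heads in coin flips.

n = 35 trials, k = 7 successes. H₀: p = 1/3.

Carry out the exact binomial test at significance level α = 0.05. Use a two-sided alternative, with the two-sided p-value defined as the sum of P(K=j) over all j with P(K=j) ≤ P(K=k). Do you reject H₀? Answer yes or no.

Exact binomial: n=35, k=7, p₀=1/3=0.3333
P(X=j) = C(n,j)·p₀^j·(1−p₀)^(n−j); p = Σ P(X=j) over j with P(X=j) ≤ P(X=7)
p-value (two-sided) = 0.10759
At α=0.05: p ≥ α → fail to reject H₀

reject H₀: no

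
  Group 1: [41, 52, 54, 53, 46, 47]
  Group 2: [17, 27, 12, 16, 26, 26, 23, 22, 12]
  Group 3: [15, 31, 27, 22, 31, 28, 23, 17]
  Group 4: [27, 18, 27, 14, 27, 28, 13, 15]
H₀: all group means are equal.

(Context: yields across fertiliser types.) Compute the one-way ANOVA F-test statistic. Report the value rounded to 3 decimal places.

Group means [48.83, 20.11, 24.25, 21.12], grand mean 27.000
SSB = Σnᵢ(x̄ᵢ−x̄)² = 3623.903; SSW = ΣΣ(x−x̄ᵢ)² = 986.097
MSB = 3623.903/3 = 1207.9676; MSW = 986.097/27 = 36.5221
F = MSB/MSW = 33.0750
df = (3, 27)

test statistic = 33.075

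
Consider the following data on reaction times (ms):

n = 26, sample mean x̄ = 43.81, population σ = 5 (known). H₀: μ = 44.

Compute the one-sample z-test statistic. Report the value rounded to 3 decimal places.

test statistic = -0.194

SE = σ/√n = 5/√26 = 0.9806
z = (x̄−μ₀)/SE = (43.81−44)/0.9806 = -0.1938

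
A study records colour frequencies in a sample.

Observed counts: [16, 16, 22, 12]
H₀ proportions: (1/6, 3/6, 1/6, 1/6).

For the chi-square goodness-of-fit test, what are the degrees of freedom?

df = k − 1 = 4 − 1 = 3

degrees of freedom = 3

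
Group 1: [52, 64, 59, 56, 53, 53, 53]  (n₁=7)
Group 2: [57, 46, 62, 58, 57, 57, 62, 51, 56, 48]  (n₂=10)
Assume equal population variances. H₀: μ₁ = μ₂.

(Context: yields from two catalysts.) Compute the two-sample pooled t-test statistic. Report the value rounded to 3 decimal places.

x̄₁=55.714, s₁=4.386, n₁=7
x̄₂=55.400, s₂=5.420, n₂=10
s_p² = [6·4.386² + 9·5.420²]/15 = 25.3219
SE = √(s_p²·(1/7+1/10)) = 2.4798
t = (55.714−55.400)/2.4798 = 0.1267
df = 15

test statistic = 0.127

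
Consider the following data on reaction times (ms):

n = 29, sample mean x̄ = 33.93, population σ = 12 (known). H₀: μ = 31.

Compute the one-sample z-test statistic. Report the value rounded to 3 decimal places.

test statistic = 1.315

SE = σ/√n = 12/√29 = 2.2283
z = (x̄−μ₀)/SE = (33.93−31)/2.2283 = 1.3149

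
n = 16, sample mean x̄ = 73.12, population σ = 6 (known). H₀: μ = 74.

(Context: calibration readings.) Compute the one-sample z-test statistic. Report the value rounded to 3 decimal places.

SE = σ/√n = 6/√16 = 1.5000
z = (x̄−μ₀)/SE = (73.12−74)/1.5000 = -0.5867

test statistic = -0.587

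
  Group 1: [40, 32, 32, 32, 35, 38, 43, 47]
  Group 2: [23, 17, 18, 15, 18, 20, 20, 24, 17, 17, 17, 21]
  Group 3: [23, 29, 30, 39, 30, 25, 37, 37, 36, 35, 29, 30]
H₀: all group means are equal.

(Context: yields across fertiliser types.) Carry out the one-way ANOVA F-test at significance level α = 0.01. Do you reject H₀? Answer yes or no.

Group means [37.38, 18.92, 31.67], grand mean 28.312
SSB = Σnᵢ(x̄ᵢ−x̄)² = 1851.417; SSW = ΣΣ(x−x̄ᵢ)² = 587.458
MSB = 1851.417/2 = 925.7083; MSW = 587.458/29 = 20.2572
F = MSB/MSW = 45.6978
df = (2, 29)
p-value (upper-tail) = 0.00000
At α=0.01: p < α → reject H₀

reject H₀: yes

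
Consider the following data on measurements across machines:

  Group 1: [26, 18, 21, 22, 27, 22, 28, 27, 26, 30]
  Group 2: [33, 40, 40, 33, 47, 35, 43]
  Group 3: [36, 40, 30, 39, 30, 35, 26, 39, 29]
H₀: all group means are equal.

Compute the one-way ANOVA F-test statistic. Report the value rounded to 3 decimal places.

Group means [24.70, 38.71, 33.78], grand mean 31.615
SSB = Σnᵢ(x̄ᵢ−x̄)² = 873.070; SSW = ΣΣ(x−x̄ᵢ)² = 507.084
MSB = 873.070/2 = 436.5349; MSW = 507.084/23 = 22.0471
F = MSB/MSW = 19.8001
df = (2, 23)

test statistic = 19.800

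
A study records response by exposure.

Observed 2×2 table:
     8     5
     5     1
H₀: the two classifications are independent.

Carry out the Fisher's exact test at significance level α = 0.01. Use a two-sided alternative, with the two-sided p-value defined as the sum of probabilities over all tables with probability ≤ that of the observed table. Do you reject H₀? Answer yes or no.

reject H₀: no

Margins: r₁=13, r₂=6, c₁=13, c₂=6, n=19
p_obs = C(13,8)·C(6,5)/C(19,13); sum pmf over tables with pmf ≤ p_obs
p-value (two-sided) = 0.60471
At α=0.01: p ≥ α → fail to reject H₀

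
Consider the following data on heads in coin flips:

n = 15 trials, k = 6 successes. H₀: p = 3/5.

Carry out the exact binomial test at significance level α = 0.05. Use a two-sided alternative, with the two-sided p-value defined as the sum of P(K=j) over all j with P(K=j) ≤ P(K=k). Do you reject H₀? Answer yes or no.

reject H₀: no

Exact binomial: n=15, k=6, p₀=3/5=0.6000
P(X=j) = C(n,j)·p₀^j·(1−p₀)^(n−j); p = Σ P(X=j) over j with P(X=j) ≤ P(X=6)
p-value (two-sided) = 0.12216
At α=0.05: p ≥ α → fail to reject H₀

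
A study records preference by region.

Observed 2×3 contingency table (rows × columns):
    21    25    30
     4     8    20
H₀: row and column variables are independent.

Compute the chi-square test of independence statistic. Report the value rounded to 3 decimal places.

test statistic = 5.266

Row totals [76, 32], col totals [25, 33, 50], n=108
χ² = (21−17.59)²/17.59 + (25−23.22)²/23.22 + (30−35.19)²/35.19 + (4−7.41)²/7.41 + (8−9.78)²/9.78 + (20−14.81)²/14.81 = 5.2656
df = 2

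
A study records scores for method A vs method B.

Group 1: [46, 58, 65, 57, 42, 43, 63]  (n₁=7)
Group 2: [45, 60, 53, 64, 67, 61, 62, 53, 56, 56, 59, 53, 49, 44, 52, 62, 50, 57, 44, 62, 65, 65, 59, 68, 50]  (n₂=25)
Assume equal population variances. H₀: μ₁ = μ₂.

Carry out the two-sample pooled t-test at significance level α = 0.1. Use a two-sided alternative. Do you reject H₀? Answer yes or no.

reject H₀: no

x̄₁=53.429, s₁=9.607, n₁=7
x̄₂=56.640, s₂=7.135, n₂=25
s_p² = [6·9.607² + 24·7.135²]/30 = 59.1825
SE = √(s_p²·(1/7+1/25)) = 3.2897
t = (53.429−56.640)/3.2897 = -0.9762
df = 30
p-value (two-sided) = 0.33676
At α=0.1: p ≥ α → fail to reject H₀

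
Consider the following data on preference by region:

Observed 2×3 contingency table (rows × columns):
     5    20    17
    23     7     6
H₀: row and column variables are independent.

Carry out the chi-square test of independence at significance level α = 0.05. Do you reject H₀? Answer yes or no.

Row totals [42, 36], col totals [28, 27, 23], n=78
χ² = (5−15.08)²/15.08 + (20−14.54)²/14.54 + (17−12.38)²/12.38 + (23−12.92)²/12.92 + (7−12.46)²/12.46 + (6−10.62)²/10.62 = 22.7647
df = 2
p-value (upper-tail) = 0.00001
At α=0.05: p < α → reject H₀

reject H₀: yes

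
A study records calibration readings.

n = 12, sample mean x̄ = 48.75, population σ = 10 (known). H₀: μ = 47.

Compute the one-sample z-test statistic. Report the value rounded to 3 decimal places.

SE = σ/√n = 10/√12 = 2.8868
z = (x̄−μ₀)/SE = (48.75−47)/2.8868 = 0.6062

test statistic = 0.606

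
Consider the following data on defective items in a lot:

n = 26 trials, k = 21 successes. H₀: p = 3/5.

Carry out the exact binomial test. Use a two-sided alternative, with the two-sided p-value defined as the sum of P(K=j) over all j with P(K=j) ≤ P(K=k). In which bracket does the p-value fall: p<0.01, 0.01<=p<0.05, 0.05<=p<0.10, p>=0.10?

Exact binomial: n=26, k=21, p₀=3/5=0.6000
P(X=j) = C(n,j)·p₀^j·(1−p₀)^(n−j); p = Σ P(X=j) over j with P(X=j) ≤ P(X=21)
p-value (two-sided) = 0.04306
→ bracket: 0.01<=p<0.05

p-value bracket: 0.01<=p<0.05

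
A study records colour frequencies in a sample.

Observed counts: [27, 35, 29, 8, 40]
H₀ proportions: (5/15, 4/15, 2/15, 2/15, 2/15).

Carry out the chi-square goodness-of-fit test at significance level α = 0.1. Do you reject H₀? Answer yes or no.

reject H₀: yes

n = 139; E_i = n·p_i = [46.33, 37.07, 18.53, 18.53, 18.53]
χ² = (27−46.33)²/46.33 + (35−37.07)²/37.07 + (29−18.53)²/18.53 + (8−18.53)²/18.53 + (40−18.53)²/18.53 = 44.9442
df = 4
p-value (upper-tail) = 0.00000
At α=0.1: p < α → reject H₀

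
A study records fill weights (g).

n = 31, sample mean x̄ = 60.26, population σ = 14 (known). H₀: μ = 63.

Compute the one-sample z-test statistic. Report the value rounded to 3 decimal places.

test statistic = -1.090

SE = σ/√n = 14/√31 = 2.5145
z = (x̄−μ₀)/SE = (60.26−63)/2.5145 = -1.0897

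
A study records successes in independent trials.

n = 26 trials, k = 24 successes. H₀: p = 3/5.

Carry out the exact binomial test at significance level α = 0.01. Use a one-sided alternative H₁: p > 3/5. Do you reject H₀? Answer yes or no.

reject H₀: yes

Exact binomial: n=26, k=24, p₀=3/5=0.6000
P(X≥24) from Σ C(n,i)·p₀^i·(1−p₀)^(n−i)
p-value (one-sided, H₁ greater) = 0.00028
At α=0.01: p < α → reject H₀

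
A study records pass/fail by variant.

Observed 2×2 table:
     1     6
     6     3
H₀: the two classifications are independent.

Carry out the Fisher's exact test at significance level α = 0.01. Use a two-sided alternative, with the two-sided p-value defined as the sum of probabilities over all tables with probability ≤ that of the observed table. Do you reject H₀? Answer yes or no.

Margins: r₁=7, r₂=9, c₁=7, c₂=9, n=16
p_obs = C(7,1)·C(9,6)/C(16,7); sum pmf over tables with pmf ≤ p_obs
p-value (two-sided) = 0.06014
At α=0.01: p ≥ α → fail to reject H₀

reject H₀: no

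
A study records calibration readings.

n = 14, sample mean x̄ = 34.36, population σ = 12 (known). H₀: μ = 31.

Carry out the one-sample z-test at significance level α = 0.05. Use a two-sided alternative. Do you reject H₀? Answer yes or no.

SE = σ/√n = 12/√14 = 3.2071
z = (x̄−μ₀)/SE = (34.36−31)/3.2071 = 1.0477
p-value (two-sided) = 0.29479
At α=0.05: p ≥ α → fail to reject H₀

reject H₀: no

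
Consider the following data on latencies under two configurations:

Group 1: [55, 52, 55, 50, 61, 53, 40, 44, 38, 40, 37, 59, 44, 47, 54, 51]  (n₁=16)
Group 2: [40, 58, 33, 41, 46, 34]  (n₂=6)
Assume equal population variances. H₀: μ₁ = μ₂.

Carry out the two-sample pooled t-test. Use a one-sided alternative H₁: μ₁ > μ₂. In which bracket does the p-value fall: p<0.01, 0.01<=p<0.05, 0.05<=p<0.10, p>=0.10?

p-value bracket: 0.01<=p<0.05

x̄₁=48.750, s₁=7.532, n₁=16
x̄₂=42.000, s₂=9.187, n₂=6
s_p² = [15·7.532² + 5·9.187²]/20 = 63.6500
SE = √(s_p²·(1/16+1/6)) = 3.8192
t = (48.750−42.000)/3.8192 = 1.7674
df = 20
p-value (one-sided, H₁ greater) = 0.04621
→ bracket: 0.01<=p<0.05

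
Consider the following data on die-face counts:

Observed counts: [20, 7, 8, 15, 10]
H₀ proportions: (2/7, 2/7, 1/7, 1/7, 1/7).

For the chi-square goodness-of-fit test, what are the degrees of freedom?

degrees of freedom = 4

df = k − 1 = 5 − 1 = 4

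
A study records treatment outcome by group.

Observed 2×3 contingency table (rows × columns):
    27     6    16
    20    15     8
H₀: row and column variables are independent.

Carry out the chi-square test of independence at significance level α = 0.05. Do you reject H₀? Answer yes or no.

reject H₀: yes

Row totals [49, 43], col totals [47, 21, 24], n=92
χ² = (27−25.03)²/25.03 + (6−11.18)²/11.18 + (16−12.78)²/12.78 + (20−21.97)²/21.97 + (15−9.82)²/9.82 + (8−11.22)²/11.22 = 7.2057
df = 2
p-value (upper-tail) = 0.02725
At α=0.05: p < α → reject H₀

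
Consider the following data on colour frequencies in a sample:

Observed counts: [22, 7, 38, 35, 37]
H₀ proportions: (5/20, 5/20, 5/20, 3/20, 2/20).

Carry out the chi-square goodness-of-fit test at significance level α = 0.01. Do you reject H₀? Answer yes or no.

n = 139; E_i = n·p_i = [34.75, 34.75, 34.75, 20.85, 13.90]
χ² = (22−34.75)²/34.75 + (7−34.75)²/34.75 + (38−34.75)²/34.75 + (35−20.85)²/20.85 + (37−13.90)²/13.90 = 75.1343
df = 4
p-value (upper-tail) = 0.00000
At α=0.01: p < α → reject H₀

reject H₀: yes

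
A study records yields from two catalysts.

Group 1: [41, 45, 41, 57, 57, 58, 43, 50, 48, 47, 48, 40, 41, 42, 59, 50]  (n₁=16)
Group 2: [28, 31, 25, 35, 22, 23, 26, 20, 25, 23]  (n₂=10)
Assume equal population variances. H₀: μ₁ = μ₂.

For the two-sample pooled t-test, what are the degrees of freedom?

degrees of freedom = 24

df = n₁ + n₂ − 2 = 16 + 10 − 2 = 24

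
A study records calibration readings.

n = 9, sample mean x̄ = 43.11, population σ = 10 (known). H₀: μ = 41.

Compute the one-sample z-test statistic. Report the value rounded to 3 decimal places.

test statistic = 0.633

SE = σ/√n = 10/√9 = 3.3333
z = (x̄−μ₀)/SE = (43.11−41)/3.3333 = 0.6330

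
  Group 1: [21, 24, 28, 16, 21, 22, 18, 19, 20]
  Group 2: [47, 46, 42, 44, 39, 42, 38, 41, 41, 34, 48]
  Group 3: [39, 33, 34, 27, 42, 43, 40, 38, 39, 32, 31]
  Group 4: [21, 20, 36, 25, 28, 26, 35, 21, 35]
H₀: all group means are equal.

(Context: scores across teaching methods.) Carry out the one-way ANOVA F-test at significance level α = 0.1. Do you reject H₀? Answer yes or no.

Group means [21.00, 42.00, 36.18, 27.44], grand mean 32.400
SSB = Σnᵢ(x̄ᵢ−x̄)² = 2561.741; SSW = ΣΣ(x−x̄ᵢ)² = 861.859
MSB = 2561.741/3 = 853.9138; MSW = 861.859/36 = 23.9405
F = MSB/MSW = 35.6681
df = (3, 36)
p-value (upper-tail) = 0.00000
At α=0.1: p < α → reject H₀

reject H₀: yes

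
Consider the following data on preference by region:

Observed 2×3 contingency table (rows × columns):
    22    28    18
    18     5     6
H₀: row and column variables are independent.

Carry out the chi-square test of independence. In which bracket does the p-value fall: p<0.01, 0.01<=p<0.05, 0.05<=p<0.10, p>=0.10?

p-value bracket: 0.01<=p<0.05

Row totals [68, 29], col totals [40, 33, 24], n=97
χ² = (22−28.04)²/28.04 + (28−23.13)²/23.13 + (18−16.82)²/16.82 + (18−11.96)²/11.96 + (5−9.87)²/9.87 + (6−7.18)²/7.18 = 8.0514
df = 2
p-value (upper-tail) = 0.01785
→ bracket: 0.01<=p<0.05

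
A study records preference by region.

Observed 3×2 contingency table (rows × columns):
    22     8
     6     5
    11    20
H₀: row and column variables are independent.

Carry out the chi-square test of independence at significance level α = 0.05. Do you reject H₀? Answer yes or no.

reject H₀: yes

Row totals [30, 11, 31], col totals [39, 33], n=72
χ² = (22−16.25)²/16.25 + (8−13.75)²/13.75 + (6−5.96)²/5.96 + (5−5.04)²/5.04 + (11−16.79)²/16.79 + (20−14.21)²/14.21 = 8.7982
df = 2
p-value (upper-tail) = 0.01229
At α=0.05: p < α → reject H₀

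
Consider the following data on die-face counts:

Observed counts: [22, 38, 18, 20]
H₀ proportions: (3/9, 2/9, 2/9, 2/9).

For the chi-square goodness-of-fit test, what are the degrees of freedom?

degrees of freedom = 3

df = k − 1 = 4 − 1 = 3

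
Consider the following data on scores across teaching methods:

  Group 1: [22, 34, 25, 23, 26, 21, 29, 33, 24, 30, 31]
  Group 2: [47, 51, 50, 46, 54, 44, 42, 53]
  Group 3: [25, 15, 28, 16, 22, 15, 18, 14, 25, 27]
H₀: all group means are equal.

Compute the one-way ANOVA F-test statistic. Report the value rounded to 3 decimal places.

Group means [27.09, 48.38, 20.50], grand mean 30.690
SSB = Σnᵢ(x̄ᵢ−x̄)² = 3682.923; SSW = ΣΣ(x−x̄ᵢ)² = 605.284
MSB = 3682.923/2 = 1841.4614; MSW = 605.284/26 = 23.2802
F = MSB/MSW = 79.1000
df = (2, 26)

test statistic = 79.100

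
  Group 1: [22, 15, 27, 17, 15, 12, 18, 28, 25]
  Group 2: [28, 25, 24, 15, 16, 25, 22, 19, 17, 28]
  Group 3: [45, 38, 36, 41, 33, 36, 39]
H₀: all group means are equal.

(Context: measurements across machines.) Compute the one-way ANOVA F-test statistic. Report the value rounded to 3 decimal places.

test statistic = 31.236

Group means [19.89, 21.90, 38.29], grand mean 25.615
SSB = Σnᵢ(x̄ᵢ−x̄)² = 1556.936; SSW = ΣΣ(x−x̄ᵢ)² = 573.217
MSB = 1556.936/2 = 778.4682; MSW = 573.217/23 = 24.9225
F = MSB/MSW = 31.2356
df = (2, 23)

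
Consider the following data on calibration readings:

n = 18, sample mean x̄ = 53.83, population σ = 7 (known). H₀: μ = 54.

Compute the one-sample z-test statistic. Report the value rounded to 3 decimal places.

SE = σ/√n = 7/√18 = 1.6499
z = (x̄−μ₀)/SE = (53.83−54)/1.6499 = -0.1030

test statistic = -0.103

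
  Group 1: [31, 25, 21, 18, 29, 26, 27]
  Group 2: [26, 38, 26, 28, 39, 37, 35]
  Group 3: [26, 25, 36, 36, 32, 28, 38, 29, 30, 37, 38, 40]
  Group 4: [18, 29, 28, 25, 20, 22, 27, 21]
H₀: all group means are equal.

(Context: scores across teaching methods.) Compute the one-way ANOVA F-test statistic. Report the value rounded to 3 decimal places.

Group means [25.29, 32.71, 32.92, 23.75], grand mean 29.147
SSB = Σnᵢ(x̄ᵢ−x̄)² = 596.991; SSW = ΣΣ(x−x̄ᵢ)² = 737.274
MSB = 596.991/3 = 198.9970; MSW = 737.274/30 = 24.5758
F = MSB/MSW = 8.0973
df = (3, 30)

test statistic = 8.097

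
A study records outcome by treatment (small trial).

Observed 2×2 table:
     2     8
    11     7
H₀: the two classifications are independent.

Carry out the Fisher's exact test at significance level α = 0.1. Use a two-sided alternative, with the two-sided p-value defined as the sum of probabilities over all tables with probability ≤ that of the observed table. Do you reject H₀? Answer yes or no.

reject H₀: yes

Margins: r₁=10, r₂=18, c₁=13, c₂=15, n=28
p_obs = C(10,2)·C(18,11)/C(28,13); sum pmf over tables with pmf ≤ p_obs
p-value (two-sided) = 0.05457
At α=0.1: p < α → reject H₀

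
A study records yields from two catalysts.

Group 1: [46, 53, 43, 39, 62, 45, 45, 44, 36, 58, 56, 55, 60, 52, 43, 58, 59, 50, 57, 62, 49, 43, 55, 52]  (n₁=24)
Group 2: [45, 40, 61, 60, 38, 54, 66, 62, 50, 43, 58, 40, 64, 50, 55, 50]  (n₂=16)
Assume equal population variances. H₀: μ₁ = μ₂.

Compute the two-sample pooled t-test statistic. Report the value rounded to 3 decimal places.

x̄₁=50.917, s₁=7.506, n₁=24
x̄₂=52.250, s₂=9.162, n₂=16
s_p² = [23·7.506² + 15·9.162²]/38 = 67.2325
SE = √(s_p²·(1/24+1/16)) = 2.6464
t = (50.917−52.250)/2.6464 = -0.5038
df = 38

test statistic = -0.504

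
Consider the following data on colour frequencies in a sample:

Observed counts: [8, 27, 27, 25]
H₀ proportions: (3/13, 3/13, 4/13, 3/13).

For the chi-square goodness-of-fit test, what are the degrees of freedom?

degrees of freedom = 3

df = k − 1 = 4 − 1 = 3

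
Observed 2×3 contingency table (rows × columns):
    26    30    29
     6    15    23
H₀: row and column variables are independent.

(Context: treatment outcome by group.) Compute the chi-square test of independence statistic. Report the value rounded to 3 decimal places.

test statistic = 5.741

Row totals [85, 44], col totals [32, 45, 52], n=129
χ² = (26−21.09)²/21.09 + (30−29.65)²/29.65 + (29−34.26)²/34.26 + (6−10.91)²/10.91 + (15−15.35)²/15.35 + (23−17.74)²/17.74 = 5.7413
df = 2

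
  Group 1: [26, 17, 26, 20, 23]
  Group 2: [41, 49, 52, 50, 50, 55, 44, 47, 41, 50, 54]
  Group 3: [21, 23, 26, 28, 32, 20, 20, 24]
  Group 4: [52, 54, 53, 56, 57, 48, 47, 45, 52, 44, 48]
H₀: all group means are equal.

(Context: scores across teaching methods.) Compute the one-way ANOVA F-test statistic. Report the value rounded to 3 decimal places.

test statistic = 94.479

Group means [22.40, 48.45, 24.25, 50.55], grand mean 39.857
SSB = Σnᵢ(x̄ᵢ−x̄)² = 5542.131; SSW = ΣΣ(x−x̄ᵢ)² = 606.155
MSB = 5542.131/3 = 1847.3771; MSW = 606.155/31 = 19.5534
F = MSB/MSW = 94.4787
df = (3, 31)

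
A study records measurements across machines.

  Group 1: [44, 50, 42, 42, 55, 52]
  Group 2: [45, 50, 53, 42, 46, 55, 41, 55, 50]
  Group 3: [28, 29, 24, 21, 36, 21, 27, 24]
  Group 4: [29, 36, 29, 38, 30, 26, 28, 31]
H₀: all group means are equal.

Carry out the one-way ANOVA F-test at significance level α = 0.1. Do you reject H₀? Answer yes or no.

Group means [47.50, 48.56, 26.25, 30.88], grand mean 38.032
SSB = Σnᵢ(x̄ᵢ−x̄)² = 3054.871; SSW = ΣΣ(x−x̄ᵢ)² = 670.097
MSB = 3054.871/3 = 1018.2902; MSW = 670.097/27 = 24.8184
F = MSB/MSW = 41.0296
df = (3, 27)
p-value (upper-tail) = 0.00000
At α=0.1: p < α → reject H₀

reject H₀: yes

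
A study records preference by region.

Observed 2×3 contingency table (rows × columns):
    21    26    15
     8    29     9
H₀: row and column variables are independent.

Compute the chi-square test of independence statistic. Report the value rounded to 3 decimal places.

Row totals [62, 46], col totals [29, 55, 24], n=108
χ² = (21−16.65)²/16.65 + (26−31.57)²/31.57 + (15−13.78)²/13.78 + (8−12.35)²/12.35 + (29−23.43)²/23.43 + (9−10.22)²/10.22 = 5.2358
df = 2

test statistic = 5.236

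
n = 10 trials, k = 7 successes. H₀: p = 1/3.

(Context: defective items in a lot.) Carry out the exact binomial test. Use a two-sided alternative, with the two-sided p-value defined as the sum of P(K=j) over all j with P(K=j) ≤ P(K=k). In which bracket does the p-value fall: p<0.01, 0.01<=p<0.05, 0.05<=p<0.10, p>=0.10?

p-value bracket: 0.01<=p<0.05

Exact binomial: n=10, k=7, p₀=1/3=0.3333
P(X=j) = C(n,j)·p₀^j·(1−p₀)^(n−j); p = Σ P(X=j) over j with P(X=j) ≤ P(X=7)
p-value (two-sided) = 0.01966
→ bracket: 0.01<=p<0.05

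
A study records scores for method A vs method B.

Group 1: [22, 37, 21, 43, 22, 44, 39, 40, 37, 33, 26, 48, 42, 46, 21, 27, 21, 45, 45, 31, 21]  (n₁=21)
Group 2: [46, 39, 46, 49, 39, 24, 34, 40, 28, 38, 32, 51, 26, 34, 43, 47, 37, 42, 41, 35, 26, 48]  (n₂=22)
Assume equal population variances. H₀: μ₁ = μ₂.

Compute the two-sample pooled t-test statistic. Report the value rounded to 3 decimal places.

test statistic = -1.662

x̄₁=33.857, s₁=9.981, n₁=21
x̄₂=38.409, s₂=7.908, n₂=22
s_p² = [20·9.981² + 21·7.908²]/41 = 80.6315
SE = √(s_p²·(1/21+1/22)) = 2.7395
t = (33.857−38.409)/2.7395 = -1.6616
df = 41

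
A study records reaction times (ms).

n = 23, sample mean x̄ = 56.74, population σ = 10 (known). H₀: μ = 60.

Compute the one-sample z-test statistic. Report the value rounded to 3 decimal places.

test statistic = -1.563

SE = σ/√n = 10/√23 = 2.0851
z = (x̄−μ₀)/SE = (56.74−60)/2.0851 = -1.5634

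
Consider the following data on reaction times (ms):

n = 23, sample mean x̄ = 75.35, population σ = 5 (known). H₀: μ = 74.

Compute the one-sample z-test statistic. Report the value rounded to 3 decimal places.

SE = σ/√n = 5/√23 = 1.0426
z = (x̄−μ₀)/SE = (75.35−74)/1.0426 = 1.2949

test statistic = 1.295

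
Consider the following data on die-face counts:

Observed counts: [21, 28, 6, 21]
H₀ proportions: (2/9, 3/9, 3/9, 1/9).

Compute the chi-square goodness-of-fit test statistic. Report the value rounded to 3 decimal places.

n = 76; E_i = n·p_i = [16.89, 25.33, 25.33, 8.44]
χ² = (21−16.89)²/16.89 + (28−25.33)²/25.33 + (6−25.33)²/25.33 + (21−8.44)²/8.44 = 34.7039
df = 3

test statistic = 34.704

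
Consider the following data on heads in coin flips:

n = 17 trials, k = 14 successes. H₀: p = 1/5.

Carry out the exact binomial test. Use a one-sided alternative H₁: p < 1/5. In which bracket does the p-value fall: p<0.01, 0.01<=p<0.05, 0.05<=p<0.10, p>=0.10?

p-value bracket: p>=0.10

Exact binomial: n=17, k=14, p₀=1/5=0.2000
P(X≤14) from Σ C(n,i)·p₀^i·(1−p₀)^(n−i)
p-value (one-sided, H₁ less) = 1.00000
→ bracket: p>=0.10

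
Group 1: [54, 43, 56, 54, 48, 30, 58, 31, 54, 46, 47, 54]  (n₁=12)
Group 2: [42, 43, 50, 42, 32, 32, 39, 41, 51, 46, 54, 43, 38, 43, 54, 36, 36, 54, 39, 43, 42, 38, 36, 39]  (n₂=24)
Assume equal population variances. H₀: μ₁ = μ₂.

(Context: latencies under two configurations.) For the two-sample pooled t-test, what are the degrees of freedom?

degrees of freedom = 34

df = n₁ + n₂ − 2 = 12 + 24 − 2 = 34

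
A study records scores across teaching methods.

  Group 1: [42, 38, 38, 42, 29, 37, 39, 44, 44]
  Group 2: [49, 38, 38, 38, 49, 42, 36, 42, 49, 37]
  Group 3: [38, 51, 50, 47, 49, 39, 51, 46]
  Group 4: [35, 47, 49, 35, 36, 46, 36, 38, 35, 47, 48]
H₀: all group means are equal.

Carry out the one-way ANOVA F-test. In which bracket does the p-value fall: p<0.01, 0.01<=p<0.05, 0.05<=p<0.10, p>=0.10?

p-value bracket: 0.05<=p<0.10

Group means [39.22, 41.80, 46.38, 41.09], grand mean 41.947
SSB = Σnᵢ(x̄ᵢ−x̄)² = 231.955; SSW = ΣΣ(x−x̄ᵢ)² = 993.940
MSB = 231.955/3 = 77.3184; MSW = 993.940/34 = 29.2335
F = MSB/MSW = 2.6449
df = (3, 34)
p-value (upper-tail) = 0.06482
→ bracket: 0.05<=p<0.10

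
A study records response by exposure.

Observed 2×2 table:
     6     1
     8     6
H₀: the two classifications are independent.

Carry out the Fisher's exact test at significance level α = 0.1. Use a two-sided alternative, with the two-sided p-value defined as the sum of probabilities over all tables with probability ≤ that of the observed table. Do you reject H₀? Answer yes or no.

Margins: r₁=7, r₂=14, c₁=14, c₂=7, n=21
p_obs = C(7,6)·C(14,8)/C(21,14); sum pmf over tables with pmf ≤ p_obs
p-value (two-sided) = 0.33714
At α=0.1: p ≥ α → fail to reject H₀

reject H₀: no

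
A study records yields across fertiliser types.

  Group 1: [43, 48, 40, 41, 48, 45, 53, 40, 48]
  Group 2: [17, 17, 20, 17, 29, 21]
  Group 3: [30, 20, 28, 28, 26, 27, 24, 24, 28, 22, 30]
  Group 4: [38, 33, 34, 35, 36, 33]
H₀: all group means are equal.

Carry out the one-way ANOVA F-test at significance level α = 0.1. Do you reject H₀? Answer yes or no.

reject H₀: yes

Group means [45.11, 20.17, 26.09, 34.83], grand mean 31.969
SSB = Σnᵢ(x̄ᵢ−x̄)² = 2819.504; SSW = ΣΣ(x−x̄ᵢ)² = 393.465
MSB = 2819.504/3 = 939.8347; MSW = 393.465/28 = 14.0523
F = MSB/MSW = 66.8812
df = (3, 28)
p-value (upper-tail) = 0.00000
At α=0.1: p < α → reject H₀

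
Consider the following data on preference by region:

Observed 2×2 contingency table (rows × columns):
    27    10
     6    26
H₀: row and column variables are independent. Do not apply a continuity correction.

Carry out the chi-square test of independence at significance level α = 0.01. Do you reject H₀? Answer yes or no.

reject H₀: yes

Row totals [37, 32], col totals [33, 36], n=69
χ² = (27−17.70)²/17.70 + (10−19.30)²/19.30 + (6−15.30)²/15.30 + (26−16.70)²/16.70 = 20.2186
df = 1
p-value (upper-tail) = 0.00001
At α=0.01: p < α → reject H₀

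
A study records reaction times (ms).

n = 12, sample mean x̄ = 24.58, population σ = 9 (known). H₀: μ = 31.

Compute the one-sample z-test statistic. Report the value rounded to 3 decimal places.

SE = σ/√n = 9/√12 = 2.5981
z = (x̄−μ₀)/SE = (24.58−31)/2.5981 = -2.4711

test statistic = -2.471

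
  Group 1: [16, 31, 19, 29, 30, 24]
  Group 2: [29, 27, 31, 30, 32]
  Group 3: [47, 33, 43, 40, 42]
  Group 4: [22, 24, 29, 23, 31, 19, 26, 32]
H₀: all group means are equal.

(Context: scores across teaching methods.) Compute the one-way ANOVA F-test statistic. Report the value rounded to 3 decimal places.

test statistic = 13.025

Group means [24.83, 29.80, 41.00, 25.75], grand mean 29.542
SSB = Σnᵢ(x̄ᵢ−x̄)² = 904.825; SSW = ΣΣ(x−x̄ᵢ)² = 463.133
MSB = 904.825/3 = 301.6083; MSW = 463.133/20 = 23.1567
F = MSB/MSW = 13.0247
df = (3, 20)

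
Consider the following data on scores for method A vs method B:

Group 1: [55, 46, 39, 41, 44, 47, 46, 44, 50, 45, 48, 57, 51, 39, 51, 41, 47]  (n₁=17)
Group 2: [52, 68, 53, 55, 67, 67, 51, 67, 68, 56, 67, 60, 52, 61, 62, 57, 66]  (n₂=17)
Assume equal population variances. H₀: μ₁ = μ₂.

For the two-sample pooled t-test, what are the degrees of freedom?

degrees of freedom = 32

df = n₁ + n₂ − 2 = 17 + 17 − 2 = 32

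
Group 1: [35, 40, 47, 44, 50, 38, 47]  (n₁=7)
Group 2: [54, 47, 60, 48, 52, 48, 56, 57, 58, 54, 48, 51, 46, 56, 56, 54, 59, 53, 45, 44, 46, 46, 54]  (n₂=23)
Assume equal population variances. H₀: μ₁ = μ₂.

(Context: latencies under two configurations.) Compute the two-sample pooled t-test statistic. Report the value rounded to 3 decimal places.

test statistic = -4.051

x̄₁=43.000, s₁=5.477, n₁=7
x̄₂=51.826, s₂=4.924, n₂=23
s_p² = [6·5.477² + 22·4.924²]/28 = 25.4752
SE = √(s_p²·(1/7+1/23)) = 2.1787
t = (43.000−51.826)/2.1787 = -4.0510
df = 28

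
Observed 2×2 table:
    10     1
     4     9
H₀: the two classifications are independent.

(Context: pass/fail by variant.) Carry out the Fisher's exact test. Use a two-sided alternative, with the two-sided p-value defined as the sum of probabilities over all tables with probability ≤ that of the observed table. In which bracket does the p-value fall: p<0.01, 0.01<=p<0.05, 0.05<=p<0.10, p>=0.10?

p-value bracket: p<0.01

Margins: r₁=11, r₂=13, c₁=14, c₂=10, n=24
p_obs = C(11,10)·C(13,4)/C(24,14); sum pmf over tables with pmf ≤ p_obs
p-value (two-sided) = 0.00453
→ bracket: p<0.01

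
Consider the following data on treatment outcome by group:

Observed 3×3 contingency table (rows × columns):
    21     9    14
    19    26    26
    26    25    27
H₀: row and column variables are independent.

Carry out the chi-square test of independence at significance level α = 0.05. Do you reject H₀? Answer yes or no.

Row totals [44, 71, 78], col totals [66, 60, 67], n=193
χ² = (21−15.05)²/15.05 + (9−13.68)²/13.68 + (14−15.27)²/15.27 + (19−24.28)²/24.28 + (26−22.07)²/22.07 + (26−24.65)²/24.65 + (26−26.67)²/26.67 + (25−24.25)²/24.25 + (27−27.08)²/27.08 = 6.0239
df = 4
p-value (upper-tail) = 0.19737
At α=0.05: p ≥ α → fail to reject H₀

reject H₀: no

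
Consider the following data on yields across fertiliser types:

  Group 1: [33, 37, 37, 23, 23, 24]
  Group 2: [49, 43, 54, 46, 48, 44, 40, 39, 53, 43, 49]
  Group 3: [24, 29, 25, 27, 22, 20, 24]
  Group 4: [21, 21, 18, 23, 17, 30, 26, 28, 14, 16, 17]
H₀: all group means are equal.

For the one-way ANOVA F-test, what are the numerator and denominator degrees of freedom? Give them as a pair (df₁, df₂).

k = 4 groups, N = 35 total
df = (k−1, N−k) = (4−1, 35−4) = (3, 31)

degrees of freedom = [3, 31]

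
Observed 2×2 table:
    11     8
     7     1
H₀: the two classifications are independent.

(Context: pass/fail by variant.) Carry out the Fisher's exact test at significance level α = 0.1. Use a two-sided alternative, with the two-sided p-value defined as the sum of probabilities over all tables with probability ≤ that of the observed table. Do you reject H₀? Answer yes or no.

reject H₀: no

Margins: r₁=19, r₂=8, c₁=18, c₂=9, n=27
p_obs = C(19,11)·C(8,7)/C(27,18); sum pmf over tables with pmf ≤ p_obs
p-value (two-sided) = 0.20112
At α=0.1: p ≥ α → fail to reject H₀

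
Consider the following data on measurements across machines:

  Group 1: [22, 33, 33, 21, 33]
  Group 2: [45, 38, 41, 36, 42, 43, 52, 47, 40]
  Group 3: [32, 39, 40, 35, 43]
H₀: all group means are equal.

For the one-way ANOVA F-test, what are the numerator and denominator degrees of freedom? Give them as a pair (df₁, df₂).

degrees of freedom = [2, 16]

k = 3 groups, N = 19 total
df = (k−1, N−k) = (3−1, 19−3) = (2, 16)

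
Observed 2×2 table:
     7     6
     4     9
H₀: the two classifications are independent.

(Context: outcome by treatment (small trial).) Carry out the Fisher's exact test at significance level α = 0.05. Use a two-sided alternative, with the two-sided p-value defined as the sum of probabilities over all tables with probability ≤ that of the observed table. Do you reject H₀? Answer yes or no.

Margins: r₁=13, r₂=13, c₁=11, c₂=15, n=26
p_obs = C(13,7)·C(13,4)/C(26,11); sum pmf over tables with pmf ≤ p_obs
p-value (two-sided) = 0.42831
At α=0.05: p ≥ α → fail to reject H₀

reject H₀: no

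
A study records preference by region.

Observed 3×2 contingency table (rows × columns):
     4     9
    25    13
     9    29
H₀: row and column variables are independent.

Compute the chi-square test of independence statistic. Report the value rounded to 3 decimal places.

test statistic = 14.653

Row totals [13, 38, 38], col totals [38, 51], n=89
χ² = (4−5.55)²/5.55 + (9−7.45)²/7.45 + (25−16.22)²/16.22 + (13−21.78)²/21.78 + (9−16.22)²/16.22 + (29−21.78)²/21.78 = 14.6526
df = 2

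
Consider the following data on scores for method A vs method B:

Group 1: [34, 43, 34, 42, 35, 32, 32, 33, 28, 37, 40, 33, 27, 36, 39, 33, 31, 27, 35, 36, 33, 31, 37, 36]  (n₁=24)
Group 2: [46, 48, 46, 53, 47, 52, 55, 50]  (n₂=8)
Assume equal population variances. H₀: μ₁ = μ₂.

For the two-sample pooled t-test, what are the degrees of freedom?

degrees of freedom = 30

df = n₁ + n₂ − 2 = 24 + 8 − 2 = 30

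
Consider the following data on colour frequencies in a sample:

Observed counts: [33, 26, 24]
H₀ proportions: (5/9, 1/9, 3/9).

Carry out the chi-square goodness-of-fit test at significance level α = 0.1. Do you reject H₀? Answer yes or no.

n = 83; E_i = n·p_i = [46.11, 9.22, 27.67]
χ² = (33−46.11)²/46.11 + (26−9.22)²/9.22 + (24−27.67)²/27.67 = 34.7373
df = 2
p-value (upper-tail) = 0.00000
At α=0.1: p < α → reject H₀

reject H₀: yes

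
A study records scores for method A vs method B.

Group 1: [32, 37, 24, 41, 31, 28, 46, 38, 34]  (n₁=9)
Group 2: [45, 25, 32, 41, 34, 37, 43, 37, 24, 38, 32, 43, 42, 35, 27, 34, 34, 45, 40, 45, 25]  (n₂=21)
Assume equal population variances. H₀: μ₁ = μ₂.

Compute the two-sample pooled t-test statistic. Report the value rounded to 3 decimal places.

test statistic = -0.567

x̄₁=34.556, s₁=6.747, n₁=9
x̄₂=36.095, s₂=6.840, n₂=21
s_p² = [8·6.747² + 20·6.840²]/28 = 46.4297
SE = √(s_p²·(1/9+1/21)) = 2.7147
t = (34.556−36.095)/2.7147 = -0.5672
df = 28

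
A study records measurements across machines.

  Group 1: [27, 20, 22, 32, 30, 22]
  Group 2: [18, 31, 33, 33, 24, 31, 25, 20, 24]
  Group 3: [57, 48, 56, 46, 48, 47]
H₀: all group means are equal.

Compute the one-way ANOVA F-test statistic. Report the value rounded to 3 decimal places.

test statistic = 46.074

Group means [25.50, 26.56, 50.33], grand mean 33.048
SSB = Σnᵢ(x̄ᵢ−x̄)² = 2513.897; SSW = ΣΣ(x−x̄ᵢ)² = 491.056
MSB = 2513.897/2 = 1256.9484; MSW = 491.056/18 = 27.2809
F = MSB/MSW = 46.0744
df = (2, 18)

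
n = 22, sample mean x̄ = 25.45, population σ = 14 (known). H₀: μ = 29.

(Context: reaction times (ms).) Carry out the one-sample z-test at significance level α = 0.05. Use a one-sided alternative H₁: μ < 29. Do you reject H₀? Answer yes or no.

reject H₀: no

SE = σ/√n = 14/√22 = 2.9848
z = (x̄−μ₀)/SE = (25.45−29)/2.9848 = -1.1894
p-value (one-sided, H₁ less) = 0.11715
At α=0.05: p ≥ α → fail to reject H₀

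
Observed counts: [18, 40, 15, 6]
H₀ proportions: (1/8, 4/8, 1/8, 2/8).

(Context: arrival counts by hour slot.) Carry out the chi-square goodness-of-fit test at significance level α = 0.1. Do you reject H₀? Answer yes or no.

n = 79; E_i = n·p_i = [9.88, 39.50, 9.88, 19.75]
χ² = (18−9.88)²/9.88 + (40−39.50)²/39.50 + (15−9.88)²/9.88 + (6−19.75)²/19.75 = 18.9241
df = 3
p-value (upper-tail) = 0.00028
At α=0.1: p < α → reject H₀

reject H₀: yes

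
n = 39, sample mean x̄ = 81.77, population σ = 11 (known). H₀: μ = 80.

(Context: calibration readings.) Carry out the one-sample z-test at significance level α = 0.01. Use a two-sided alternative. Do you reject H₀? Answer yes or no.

reject H₀: no

SE = σ/√n = 11/√39 = 1.7614
z = (x̄−μ₀)/SE = (81.77−80)/1.7614 = 1.0049
p-value (two-sided) = 0.31496
At α=0.01: p ≥ α → fail to reject H₀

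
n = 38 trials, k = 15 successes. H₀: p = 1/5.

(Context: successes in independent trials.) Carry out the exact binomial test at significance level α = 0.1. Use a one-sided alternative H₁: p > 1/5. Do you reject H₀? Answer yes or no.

reject H₀: yes

Exact binomial: n=38, k=15, p₀=1/5=0.2000
P(X≥15) from Σ C(n,i)·p₀^i·(1−p₀)^(n−i)
p-value (one-sided, H₁ greater) = 0.00455
At α=0.1: p < α → reject H₀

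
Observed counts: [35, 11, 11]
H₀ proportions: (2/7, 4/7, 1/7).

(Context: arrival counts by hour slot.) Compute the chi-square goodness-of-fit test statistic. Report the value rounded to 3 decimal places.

n = 57; E_i = n·p_i = [16.29, 32.57, 8.14]
χ² = (35−16.29)²/16.29 + (11−32.57)²/32.57 + (11−8.14)²/8.14 = 36.7939
df = 2

test statistic = 36.794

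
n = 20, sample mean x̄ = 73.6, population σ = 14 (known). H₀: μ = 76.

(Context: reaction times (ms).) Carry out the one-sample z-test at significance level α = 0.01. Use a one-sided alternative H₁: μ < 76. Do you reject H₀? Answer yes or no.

reject H₀: no

SE = σ/√n = 14/√20 = 3.1305
z = (x̄−μ₀)/SE = (73.6−76)/3.1305 = -0.7667
p-value (one-sided, H₁ less) = 0.22164
At α=0.01: p ≥ α → fail to reject H₀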